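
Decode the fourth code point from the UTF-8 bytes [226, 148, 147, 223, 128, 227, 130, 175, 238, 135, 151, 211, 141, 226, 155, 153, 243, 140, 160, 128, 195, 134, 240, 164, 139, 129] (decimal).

Offset 0: leading byte 0xE2 = 11100010 → 3-byte char #1 = E2 94 93.
Offset 3: leading byte 0xDF = 11011111 → 2-byte char #2 = DF 80.
Offset 5: leading byte 0xE3 = 11100011 → 3-byte char #3 = E3 82 AF.
Offset 8: leading byte 0xEE = 11101110 → 3-byte char #4 = EE 87 97.
Leading byte 0xEE = 11101110 matches 1110xxxx → 3-byte sequence.
Byte 1: 0xEE = 11101110, payload 1110 (4 bits).
Byte 2: 0x87 = 10000111 (10xxxxxx ✓), payload 000111.
Byte 3: 0x97 = 10010111 (10xxxxxx ✓), payload 010111.
Concatenate: 1110000111010111 = 0xE1D7 (16 bits → U+E1D7).

U+E1D7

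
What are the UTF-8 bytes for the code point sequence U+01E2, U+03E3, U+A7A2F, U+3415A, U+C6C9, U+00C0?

U+01E2: 2-byte form → C7 A2.
U+03E3: 2-byte form → CF A3.
U+A7A2F: 4-byte form → F2 A7 A8 AF.
U+3415A: 4-byte form → F0 B4 85 9A.
U+C6C9: 3-byte form → EC 9B 89.
U+00C0: 2-byte form → C3 80.
Concatenated (17 bytes): C7 A2 CF A3 F2 A7 A8 AF F0 B4 85 9A EC 9B 89 C3 80.

C7 A2 CF A3 F2 A7 A8 AF F0 B4 85 9A EC 9B 89 C3 80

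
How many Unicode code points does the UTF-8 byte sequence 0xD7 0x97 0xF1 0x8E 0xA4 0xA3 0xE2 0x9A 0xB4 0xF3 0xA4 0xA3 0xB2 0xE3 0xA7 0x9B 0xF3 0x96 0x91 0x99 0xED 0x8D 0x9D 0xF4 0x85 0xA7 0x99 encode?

8

Byte at offset 0: 0xD7 = 11010111 → 2-byte char (#1). Advance 2.
Byte at offset 2: 0xF1 = 11110001 → 4-byte char (#2). Advance 4.
Byte at offset 6: 0xE2 = 11100010 → 3-byte char (#3). Advance 3.
Byte at offset 9: 0xF3 = 11110011 → 4-byte char (#4). Advance 4.
Byte at offset 13: 0xE3 = 11100011 → 3-byte char (#5). Advance 3.
Byte at offset 16: 0xF3 = 11110011 → 4-byte char (#6). Advance 4.
Byte at offset 20: 0xED = 11101101 → 3-byte char (#7). Advance 3.
Byte at offset 23: 0xF4 = 11110100 → 4-byte char (#8). Advance 4.
Reached end at offset 27 after 8 code points.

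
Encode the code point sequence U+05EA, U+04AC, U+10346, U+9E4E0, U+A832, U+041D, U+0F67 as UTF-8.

U+05EA: 2-byte form → D7 AA.
U+04AC: 2-byte form → D2 AC.
U+10346: 4-byte form → F0 90 8D 86.
U+9E4E0: 4-byte form → F2 9E 93 A0.
U+A832: 3-byte form → EA A0 B2.
U+041D: 2-byte form → D0 9D.
U+0F67: 3-byte form → E0 BD A7.
Concatenated (20 bytes): D7 AA D2 AC F0 90 8D 86 F2 9E 93 A0 EA A0 B2 D0 9D E0 BD A7.

D7 AA D2 AC F0 90 8D 86 F2 9E 93 A0 EA A0 B2 D0 9D E0 BD A7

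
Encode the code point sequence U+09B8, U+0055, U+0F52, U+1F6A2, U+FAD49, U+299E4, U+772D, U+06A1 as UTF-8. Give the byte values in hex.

E0 A6 B8 55 E0 BD 92 F0 9F 9A A2 F3 BA B5 89 F0 A9 A7 A4 E7 9C AD DA A1

U+09B8: 3-byte form → E0 A6 B8.
U+0055: 1-byte form → 55.
U+0F52: 3-byte form → E0 BD 92.
U+1F6A2: 4-byte form → F0 9F 9A A2.
U+FAD49: 4-byte form → F3 BA B5 89.
U+299E4: 4-byte form → F0 A9 A7 A4.
U+772D: 3-byte form → E7 9C AD.
U+06A1: 2-byte form → DA A1.
Concatenated (24 bytes): E0 A6 B8 55 E0 BD 92 F0 9F 9A A2 F3 BA B5 89 F0 A9 A7 A4 E7 9C AD DA A1.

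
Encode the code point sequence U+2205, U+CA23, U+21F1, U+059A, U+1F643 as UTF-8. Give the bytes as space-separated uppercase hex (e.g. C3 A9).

U+2205: 3-byte form → E2 88 85.
U+CA23: 3-byte form → EC A8 A3.
U+21F1: 3-byte form → E2 87 B1.
U+059A: 2-byte form → D6 9A.
U+1F643: 4-byte form → F0 9F 99 83.
Concatenated (15 bytes): E2 88 85 EC A8 A3 E2 87 B1 D6 9A F0 9F 99 83.

E2 88 85 EC A8 A3 E2 87 B1 D6 9A F0 9F 99 83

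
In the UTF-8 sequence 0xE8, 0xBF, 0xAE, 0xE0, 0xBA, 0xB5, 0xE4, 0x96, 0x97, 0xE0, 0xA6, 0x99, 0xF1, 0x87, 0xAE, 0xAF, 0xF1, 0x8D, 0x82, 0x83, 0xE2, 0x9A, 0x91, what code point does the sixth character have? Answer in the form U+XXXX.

Offset 0: leading byte 0xE8 = 11101000 → 3-byte char #1 = E8 BF AE.
Offset 3: leading byte 0xE0 = 11100000 → 3-byte char #2 = E0 BA B5.
Offset 6: leading byte 0xE4 = 11100100 → 3-byte char #3 = E4 96 97.
Offset 9: leading byte 0xE0 = 11100000 → 3-byte char #4 = E0 A6 99.
Offset 12: leading byte 0xF1 = 11110001 → 4-byte char #5 = F1 87 AE AF.
Offset 16: leading byte 0xF1 = 11110001 → 4-byte char #6 = F1 8D 82 83.
Leading byte 0xF1 = 11110001 matches 11110xxx → 4-byte sequence.
Byte 1: 0xF1 = 11110001, payload 001 (3 bits).
Byte 2: 0x8D = 10001101 (10xxxxxx ✓), payload 001101.
Byte 3: 0x82 = 10000010 (10xxxxxx ✓), payload 000010.
Byte 4: 0x83 = 10000011 (10xxxxxx ✓), payload 000011.
Concatenate: 001001101000010000011 = 0x4D083 (21 bits → U+4D083).

U+4D083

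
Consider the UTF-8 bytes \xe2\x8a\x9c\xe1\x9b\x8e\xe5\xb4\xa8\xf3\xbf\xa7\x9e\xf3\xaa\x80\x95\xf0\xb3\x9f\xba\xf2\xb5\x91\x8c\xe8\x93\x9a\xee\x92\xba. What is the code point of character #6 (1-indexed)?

U+337FA

Offset 0: leading byte 0xE2 = 11100010 → 3-byte char #1 = E2 8A 9C.
Offset 3: leading byte 0xE1 = 11100001 → 3-byte char #2 = E1 9B 8E.
Offset 6: leading byte 0xE5 = 11100101 → 3-byte char #3 = E5 B4 A8.
Offset 9: leading byte 0xF3 = 11110011 → 4-byte char #4 = F3 BF A7 9E.
Offset 13: leading byte 0xF3 = 11110011 → 4-byte char #5 = F3 AA 80 95.
Offset 17: leading byte 0xF0 = 11110000 → 4-byte char #6 = F0 B3 9F BA.
Leading byte 0xF0 = 11110000 matches 11110xxx → 4-byte sequence.
Byte 1: 0xF0 = 11110000, payload 000 (3 bits).
Byte 2: 0xB3 = 10110011 (10xxxxxx ✓), payload 110011.
Byte 3: 0x9F = 10011111 (10xxxxxx ✓), payload 011111.
Byte 4: 0xBA = 10111010 (10xxxxxx ✓), payload 111010.
Concatenate: 000110011011111111010 = 0x337FA (21 bits → U+337FA).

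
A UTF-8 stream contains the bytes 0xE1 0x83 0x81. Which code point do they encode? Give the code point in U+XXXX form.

Leading byte 0xE1 = 11100001 matches 1110xxxx → 3-byte sequence.
Byte 1: 0xE1 = 11100001, payload 0001 (4 bits).
Byte 2: 0x83 = 10000011 (10xxxxxx ✓), payload 000011.
Byte 3: 0x81 = 10000001 (10xxxxxx ✓), payload 000001.
Concatenate: 0001000011000001 = 0x10C1 (16 bits → U+10C1).

U+10C1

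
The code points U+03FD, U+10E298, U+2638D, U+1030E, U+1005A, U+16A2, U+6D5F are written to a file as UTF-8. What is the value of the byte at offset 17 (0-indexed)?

0x9A

U+03FD → 2-byte form CF BD at offsets 0–1.
U+10E298 → 4-byte form F4 8E 8A 98 at offsets 2–5.
U+2638D → 4-byte form F0 A6 8E 8D at offsets 6–9.
U+1030E → 4-byte form F0 90 8C 8E at offsets 10–13.
U+1005A → 4-byte form F0 90 81 9A at offsets 14–17.
Offset 17 falls in char 5's range; it's byte 4 of F0 90 81 9A = 0x9A.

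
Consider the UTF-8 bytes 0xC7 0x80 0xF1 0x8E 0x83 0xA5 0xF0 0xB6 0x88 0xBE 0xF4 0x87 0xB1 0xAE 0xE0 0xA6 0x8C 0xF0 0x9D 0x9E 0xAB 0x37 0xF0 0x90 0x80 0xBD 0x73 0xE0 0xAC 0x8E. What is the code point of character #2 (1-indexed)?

U+4E0E5

Offset 0: leading byte 0xC7 = 11000111 → 2-byte char #1 = C7 80.
Offset 2: leading byte 0xF1 = 11110001 → 4-byte char #2 = F1 8E 83 A5.
Leading byte 0xF1 = 11110001 matches 11110xxx → 4-byte sequence.
Byte 1: 0xF1 = 11110001, payload 001 (3 bits).
Byte 2: 0x8E = 10001110 (10xxxxxx ✓), payload 001110.
Byte 3: 0x83 = 10000011 (10xxxxxx ✓), payload 000011.
Byte 4: 0xA5 = 10100101 (10xxxxxx ✓), payload 100101.
Concatenate: 001001110000011100101 = 0x4E0E5 (21 bits → U+4E0E5).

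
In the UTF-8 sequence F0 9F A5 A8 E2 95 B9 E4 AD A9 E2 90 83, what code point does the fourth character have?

Offset 0: leading byte 0xF0 = 11110000 → 4-byte char #1 = F0 9F A5 A8.
Offset 4: leading byte 0xE2 = 11100010 → 3-byte char #2 = E2 95 B9.
Offset 7: leading byte 0xE4 = 11100100 → 3-byte char #3 = E4 AD A9.
Offset 10: leading byte 0xE2 = 11100010 → 3-byte char #4 = E2 90 83.
Leading byte 0xE2 = 11100010 matches 1110xxxx → 3-byte sequence.
Byte 1: 0xE2 = 11100010, payload 0010 (4 bits).
Byte 2: 0x90 = 10010000 (10xxxxxx ✓), payload 010000.
Byte 3: 0x83 = 10000011 (10xxxxxx ✓), payload 000011.
Concatenate: 0010010000000011 = 0x2403 (16 bits → U+2403).

U+2403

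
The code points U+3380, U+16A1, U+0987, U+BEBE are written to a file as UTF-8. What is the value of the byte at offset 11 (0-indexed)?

U+3380 → 3-byte form E3 8E 80 at offsets 0–2.
U+16A1 → 3-byte form E1 9A A1 at offsets 3–5.
U+0987 → 3-byte form E0 A6 87 at offsets 6–8.
U+BEBE → 3-byte form EB BA BE at offsets 9–11.
Offset 11 falls in char 4's range; it's byte 3 of EB BA BE = 0xBE.

0xBE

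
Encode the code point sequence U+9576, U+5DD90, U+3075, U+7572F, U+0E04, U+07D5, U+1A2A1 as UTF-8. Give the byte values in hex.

U+9576: 3-byte form → E9 95 B6.
U+5DD90: 4-byte form → F1 9D B6 90.
U+3075: 3-byte form → E3 81 B5.
U+7572F: 4-byte form → F1 B5 9C AF.
U+0E04: 3-byte form → E0 B8 84.
U+07D5: 2-byte form → DF 95.
U+1A2A1: 4-byte form → F0 9A 8A A1.
Concatenated (23 bytes): E9 95 B6 F1 9D B6 90 E3 81 B5 F1 B5 9C AF E0 B8 84 DF 95 F0 9A 8A A1.

E9 95 B6 F1 9D B6 90 E3 81 B5 F1 B5 9C AF E0 B8 84 DF 95 F0 9A 8A A1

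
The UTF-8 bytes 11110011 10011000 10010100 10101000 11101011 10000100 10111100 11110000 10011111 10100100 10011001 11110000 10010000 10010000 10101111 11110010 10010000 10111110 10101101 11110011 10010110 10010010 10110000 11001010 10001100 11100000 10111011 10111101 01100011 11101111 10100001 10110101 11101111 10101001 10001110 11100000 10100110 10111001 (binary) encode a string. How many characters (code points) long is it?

12

Byte at offset 0: 0xF3 = 11110011 → 4-byte char (#1). Advance 4.
Byte at offset 4: 0xEB = 11101011 → 3-byte char (#2). Advance 3.
Byte at offset 7: 0xF0 = 11110000 → 4-byte char (#3). Advance 4.
Byte at offset 11: 0xF0 = 11110000 → 4-byte char (#4). Advance 4.
Byte at offset 15: 0xF2 = 11110010 → 4-byte char (#5). Advance 4.
Byte at offset 19: 0xF3 = 11110011 → 4-byte char (#6). Advance 4.
Byte at offset 23: 0xCA = 11001010 → 2-byte char (#7). Advance 2.
Byte at offset 25: 0xE0 = 11100000 → 3-byte char (#8). Advance 3.
Byte at offset 28: 0x63 = 01100011 → 1-byte char (#9). Advance 1.
Byte at offset 29: 0xEF = 11101111 → 3-byte char (#10). Advance 3.
Byte at offset 32: 0xEF = 11101111 → 3-byte char (#11). Advance 3.
Byte at offset 35: 0xE0 = 11100000 → 3-byte char (#12). Advance 3.
Reached end at offset 38 after 12 code points.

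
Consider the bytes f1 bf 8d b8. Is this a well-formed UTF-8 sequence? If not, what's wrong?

Leading byte 0xF1 = 11110001 → 4-byte form.
Continuation bytes 0xBF=10111111, 0x8D=10001101, 0xB8=10111000 all match 10xxxxxx.
Decoded value 0x7F378 is ≥ 0x10000 (shortest form) and not a surrogate.

valid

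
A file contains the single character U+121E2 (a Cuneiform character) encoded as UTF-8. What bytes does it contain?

U+121E2 = 0x121E2 = 74210 decimal. In range U+10000–U+10FFFF → 4-byte form: 11110xxx 10xxxxxx 10xxxxxx 10xxxxxx.
Binary (21 bits): 000010010000111100010.
Split 3+6+6+6: 000 | 010010 | 000111 | 100010.
Byte 1: 11110000 = 0xF0.
Byte 2: 10010010 = 0x92.
Byte 3: 10000111 = 0x87.
Byte 4: 10100010 = 0xA2.

F0 92 87 A2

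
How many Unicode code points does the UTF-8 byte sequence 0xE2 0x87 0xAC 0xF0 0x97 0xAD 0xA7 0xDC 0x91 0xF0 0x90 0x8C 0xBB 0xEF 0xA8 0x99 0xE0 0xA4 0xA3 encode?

Byte at offset 0: 0xE2 = 11100010 → 3-byte char (#1). Advance 3.
Byte at offset 3: 0xF0 = 11110000 → 4-byte char (#2). Advance 4.
Byte at offset 7: 0xDC = 11011100 → 2-byte char (#3). Advance 2.
Byte at offset 9: 0xF0 = 11110000 → 4-byte char (#4). Advance 4.
Byte at offset 13: 0xEF = 11101111 → 3-byte char (#5). Advance 3.
Byte at offset 16: 0xE0 = 11100000 → 3-byte char (#6). Advance 3.
Reached end at offset 19 after 6 code points.

6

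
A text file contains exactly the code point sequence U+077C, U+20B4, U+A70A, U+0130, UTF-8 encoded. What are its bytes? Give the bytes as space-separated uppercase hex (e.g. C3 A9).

DD BC E2 82 B4 EA 9C 8A C4 B0

U+077C: 2-byte form → DD BC.
U+20B4: 3-byte form → E2 82 B4.
U+A70A: 3-byte form → EA 9C 8A.
U+0130: 2-byte form → C4 B0.
Concatenated (10 bytes): DD BC E2 82 B4 EA 9C 8A C4 B0.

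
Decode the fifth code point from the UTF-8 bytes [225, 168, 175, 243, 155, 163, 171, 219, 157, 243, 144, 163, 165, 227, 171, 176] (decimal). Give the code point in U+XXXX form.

Offset 0: leading byte 0xE1 = 11100001 → 3-byte char #1 = E1 A8 AF.
Offset 3: leading byte 0xF3 = 11110011 → 4-byte char #2 = F3 9B A3 AB.
Offset 7: leading byte 0xDB = 11011011 → 2-byte char #3 = DB 9D.
Offset 9: leading byte 0xF3 = 11110011 → 4-byte char #4 = F3 90 A3 A5.
Offset 13: leading byte 0xE3 = 11100011 → 3-byte char #5 = E3 AB B0.
Leading byte 0xE3 = 11100011 matches 1110xxxx → 3-byte sequence.
Byte 1: 0xE3 = 11100011, payload 0011 (4 bits).
Byte 2: 0xAB = 10101011 (10xxxxxx ✓), payload 101011.
Byte 3: 0xB0 = 10110000 (10xxxxxx ✓), payload 110000.
Concatenate: 0011101011110000 = 0x3AF0 (16 bits → U+3AF0).

U+3AF0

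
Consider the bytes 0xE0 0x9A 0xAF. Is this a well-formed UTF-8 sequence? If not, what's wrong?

Leading byte 0xE0 = 11100000 → 3-byte form.
Continuation bytes all match 10xxxxxx. Payload decodes to 0x6AF.
But 0x6AF < 0x800, the minimum for a 3-byte sequence — this is an overlong encoding.

invalid (overlong encoding)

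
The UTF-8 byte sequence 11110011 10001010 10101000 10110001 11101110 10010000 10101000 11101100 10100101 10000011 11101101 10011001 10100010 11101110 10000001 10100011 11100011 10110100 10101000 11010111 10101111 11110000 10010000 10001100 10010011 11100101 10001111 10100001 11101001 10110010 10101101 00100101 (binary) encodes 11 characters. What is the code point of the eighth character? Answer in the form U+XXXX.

Offset 0: leading byte 0xF3 = 11110011 → 4-byte char #1 = F3 8A A8 B1.
Offset 4: leading byte 0xEE = 11101110 → 3-byte char #2 = EE 90 A8.
Offset 7: leading byte 0xEC = 11101100 → 3-byte char #3 = EC A5 83.
Offset 10: leading byte 0xED = 11101101 → 3-byte char #4 = ED 99 A2.
Offset 13: leading byte 0xEE = 11101110 → 3-byte char #5 = EE 81 A3.
Offset 16: leading byte 0xE3 = 11100011 → 3-byte char #6 = E3 B4 A8.
Offset 19: leading byte 0xD7 = 11010111 → 2-byte char #7 = D7 AF.
Offset 21: leading byte 0xF0 = 11110000 → 4-byte char #8 = F0 90 8C 93.
Leading byte 0xF0 = 11110000 matches 11110xxx → 4-byte sequence.
Byte 1: 0xF0 = 11110000, payload 000 (3 bits).
Byte 2: 0x90 = 10010000 (10xxxxxx ✓), payload 010000.
Byte 3: 0x8C = 10001100 (10xxxxxx ✓), payload 001100.
Byte 4: 0x93 = 10010011 (10xxxxxx ✓), payload 010011.
Concatenate: 000010000001100010011 = 0x10313 (21 bits → U+10313).

U+10313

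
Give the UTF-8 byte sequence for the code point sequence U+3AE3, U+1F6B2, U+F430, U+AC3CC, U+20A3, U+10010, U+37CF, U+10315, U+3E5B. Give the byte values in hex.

U+3AE3: 3-byte form → E3 AB A3.
U+1F6B2: 4-byte form → F0 9F 9A B2.
U+F430: 3-byte form → EF 90 B0.
U+AC3CC: 4-byte form → F2 AC 8F 8C.
U+20A3: 3-byte form → E2 82 A3.
U+10010: 4-byte form → F0 90 80 90.
U+37CF: 3-byte form → E3 9F 8F.
U+10315: 4-byte form → F0 90 8C 95.
U+3E5B: 3-byte form → E3 B9 9B.
Concatenated (31 bytes): E3 AB A3 F0 9F 9A B2 EF 90 B0 F2 AC 8F 8C E2 82 A3 F0 90 80 90 E3 9F 8F F0 90 8C 95 E3 B9 9B.

E3 AB A3 F0 9F 9A B2 EF 90 B0 F2 AC 8F 8C E2 82 A3 F0 90 80 90 E3 9F 8F F0 90 8C 95 E3 B9 9B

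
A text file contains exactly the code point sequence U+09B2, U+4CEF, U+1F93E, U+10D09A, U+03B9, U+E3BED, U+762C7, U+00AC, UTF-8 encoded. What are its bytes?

E0 A6 B2 E4 B3 AF F0 9F A4 BE F4 8D 82 9A CE B9 F3 A3 AF AD F1 B6 8B 87 C2 AC

U+09B2: 3-byte form → E0 A6 B2.
U+4CEF: 3-byte form → E4 B3 AF.
U+1F93E: 4-byte form → F0 9F A4 BE.
U+10D09A: 4-byte form → F4 8D 82 9A.
U+03B9: 2-byte form → CE B9.
U+E3BED: 4-byte form → F3 A3 AF AD.
U+762C7: 4-byte form → F1 B6 8B 87.
U+00AC: 2-byte form → C2 AC.
Concatenated (26 bytes): E0 A6 B2 E4 B3 AF F0 9F A4 BE F4 8D 82 9A CE B9 F3 A3 AF AD F1 B6 8B 87 C2 AC.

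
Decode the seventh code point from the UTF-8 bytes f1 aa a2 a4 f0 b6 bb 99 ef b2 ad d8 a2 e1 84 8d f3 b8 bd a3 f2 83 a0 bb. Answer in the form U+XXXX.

Offset 0: leading byte 0xF1 = 11110001 → 4-byte char #1 = F1 AA A2 A4.
Offset 4: leading byte 0xF0 = 11110000 → 4-byte char #2 = F0 B6 BB 99.
Offset 8: leading byte 0xEF = 11101111 → 3-byte char #3 = EF B2 AD.
Offset 11: leading byte 0xD8 = 11011000 → 2-byte char #4 = D8 A2.
Offset 13: leading byte 0xE1 = 11100001 → 3-byte char #5 = E1 84 8D.
Offset 16: leading byte 0xF3 = 11110011 → 4-byte char #6 = F3 B8 BD A3.
Offset 20: leading byte 0xF2 = 11110010 → 4-byte char #7 = F2 83 A0 BB.
Leading byte 0xF2 = 11110010 matches 11110xxx → 4-byte sequence.
Byte 1: 0xF2 = 11110010, payload 010 (3 bits).
Byte 2: 0x83 = 10000011 (10xxxxxx ✓), payload 000011.
Byte 3: 0xA0 = 10100000 (10xxxxxx ✓), payload 100000.
Byte 4: 0xBB = 10111011 (10xxxxxx ✓), payload 111011.
Concatenate: 010000011100000111011 = 0x8383B (21 bits → U+8383B).

U+8383B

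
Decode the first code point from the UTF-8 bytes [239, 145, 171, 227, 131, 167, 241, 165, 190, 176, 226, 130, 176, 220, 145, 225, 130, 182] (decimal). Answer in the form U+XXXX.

Offset 0: leading byte 0xEF = 11101111 → 3-byte char #1 = EF 91 AB.
Leading byte 0xEF = 11101111 matches 1110xxxx → 3-byte sequence.
Byte 1: 0xEF = 11101111, payload 1111 (4 bits).
Byte 2: 0x91 = 10010001 (10xxxxxx ✓), payload 010001.
Byte 3: 0xAB = 10101011 (10xxxxxx ✓), payload 101011.
Concatenate: 1111010001101011 = 0xF46B (16 bits → U+F46B).

U+F46B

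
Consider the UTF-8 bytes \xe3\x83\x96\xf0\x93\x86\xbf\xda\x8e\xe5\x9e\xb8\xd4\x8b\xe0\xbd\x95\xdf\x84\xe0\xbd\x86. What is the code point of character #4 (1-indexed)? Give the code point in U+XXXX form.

U+57B8

Offset 0: leading byte 0xE3 = 11100011 → 3-byte char #1 = E3 83 96.
Offset 3: leading byte 0xF0 = 11110000 → 4-byte char #2 = F0 93 86 BF.
Offset 7: leading byte 0xDA = 11011010 → 2-byte char #3 = DA 8E.
Offset 9: leading byte 0xE5 = 11100101 → 3-byte char #4 = E5 9E B8.
Leading byte 0xE5 = 11100101 matches 1110xxxx → 3-byte sequence.
Byte 1: 0xE5 = 11100101, payload 0101 (4 bits).
Byte 2: 0x9E = 10011110 (10xxxxxx ✓), payload 011110.
Byte 3: 0xB8 = 10111000 (10xxxxxx ✓), payload 111000.
Concatenate: 0101011110111000 = 0x57B8 (16 bits → U+57B8).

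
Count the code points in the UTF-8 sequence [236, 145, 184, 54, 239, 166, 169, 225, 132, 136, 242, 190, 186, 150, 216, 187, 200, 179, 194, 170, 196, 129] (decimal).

9

Byte at offset 0: 0xEC = 11101100 → 3-byte char (#1). Advance 3.
Byte at offset 3: 0x36 = 00110110 → 1-byte char (#2). Advance 1.
Byte at offset 4: 0xEF = 11101111 → 3-byte char (#3). Advance 3.
Byte at offset 7: 0xE1 = 11100001 → 3-byte char (#4). Advance 3.
Byte at offset 10: 0xF2 = 11110010 → 4-byte char (#5). Advance 4.
Byte at offset 14: 0xD8 = 11011000 → 2-byte char (#6). Advance 2.
Byte at offset 16: 0xC8 = 11001000 → 2-byte char (#7). Advance 2.
Byte at offset 18: 0xC2 = 11000010 → 2-byte char (#8). Advance 2.
Byte at offset 20: 0xC4 = 11000100 → 2-byte char (#9). Advance 2.
Reached end at offset 22 after 9 code points.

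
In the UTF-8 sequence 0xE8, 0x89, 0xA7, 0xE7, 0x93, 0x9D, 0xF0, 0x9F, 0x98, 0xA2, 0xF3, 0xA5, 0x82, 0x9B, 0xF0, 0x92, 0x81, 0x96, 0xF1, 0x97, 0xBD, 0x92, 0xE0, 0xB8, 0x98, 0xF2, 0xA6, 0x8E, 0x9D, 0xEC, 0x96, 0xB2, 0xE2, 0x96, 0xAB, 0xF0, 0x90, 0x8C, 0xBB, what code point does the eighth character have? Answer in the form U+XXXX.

U+A639D

Offset 0: leading byte 0xE8 = 11101000 → 3-byte char #1 = E8 89 A7.
Offset 3: leading byte 0xE7 = 11100111 → 3-byte char #2 = E7 93 9D.
Offset 6: leading byte 0xF0 = 11110000 → 4-byte char #3 = F0 9F 98 A2.
Offset 10: leading byte 0xF3 = 11110011 → 4-byte char #4 = F3 A5 82 9B.
Offset 14: leading byte 0xF0 = 11110000 → 4-byte char #5 = F0 92 81 96.
Offset 18: leading byte 0xF1 = 11110001 → 4-byte char #6 = F1 97 BD 92.
Offset 22: leading byte 0xE0 = 11100000 → 3-byte char #7 = E0 B8 98.
Offset 25: leading byte 0xF2 = 11110010 → 4-byte char #8 = F2 A6 8E 9D.
Leading byte 0xF2 = 11110010 matches 11110xxx → 4-byte sequence.
Byte 1: 0xF2 = 11110010, payload 010 (3 bits).
Byte 2: 0xA6 = 10100110 (10xxxxxx ✓), payload 100110.
Byte 3: 0x8E = 10001110 (10xxxxxx ✓), payload 001110.
Byte 4: 0x9D = 10011101 (10xxxxxx ✓), payload 011101.
Concatenate: 010100110001110011101 = 0xA639D (21 bits → U+A639D).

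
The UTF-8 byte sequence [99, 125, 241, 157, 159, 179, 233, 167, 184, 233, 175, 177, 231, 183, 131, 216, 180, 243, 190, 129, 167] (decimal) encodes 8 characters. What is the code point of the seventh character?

Offset 0: leading byte 0x63 = 01100011 → 1-byte char #1 = 63.
Offset 1: leading byte 0x7D = 01111101 → 1-byte char #2 = 7D.
Offset 2: leading byte 0xF1 = 11110001 → 4-byte char #3 = F1 9D 9F B3.
Offset 6: leading byte 0xE9 = 11101001 → 3-byte char #4 = E9 A7 B8.
Offset 9: leading byte 0xE9 = 11101001 → 3-byte char #5 = E9 AF B1.
Offset 12: leading byte 0xE7 = 11100111 → 3-byte char #6 = E7 B7 83.
Offset 15: leading byte 0xD8 = 11011000 → 2-byte char #7 = D8 B4.
Leading byte 0xD8 = 11011000 matches 110xxxxx → 2-byte sequence.
Byte 1: 0xD8 = 11011000, payload 11000 (5 bits).
Byte 2: 0xB4 = 10110100 (10xxxxxx ✓), payload 110100.
Concatenate: 11000110100 = 0x634 (11 bits → U+0634).

U+0634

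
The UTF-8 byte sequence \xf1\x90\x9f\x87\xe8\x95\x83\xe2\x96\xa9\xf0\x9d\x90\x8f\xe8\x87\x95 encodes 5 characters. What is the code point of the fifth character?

U+81D5

Offset 0: leading byte 0xF1 = 11110001 → 4-byte char #1 = F1 90 9F 87.
Offset 4: leading byte 0xE8 = 11101000 → 3-byte char #2 = E8 95 83.
Offset 7: leading byte 0xE2 = 11100010 → 3-byte char #3 = E2 96 A9.
Offset 10: leading byte 0xF0 = 11110000 → 4-byte char #4 = F0 9D 90 8F.
Offset 14: leading byte 0xE8 = 11101000 → 3-byte char #5 = E8 87 95.
Leading byte 0xE8 = 11101000 matches 1110xxxx → 3-byte sequence.
Byte 1: 0xE8 = 11101000, payload 1000 (4 bits).
Byte 2: 0x87 = 10000111 (10xxxxxx ✓), payload 000111.
Byte 3: 0x95 = 10010101 (10xxxxxx ✓), payload 010101.
Concatenate: 1000000111010101 = 0x81D5 (16 bits → U+81D5).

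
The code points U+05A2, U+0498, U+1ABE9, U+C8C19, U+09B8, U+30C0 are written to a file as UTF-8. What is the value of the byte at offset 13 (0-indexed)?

0xA6

U+05A2 → 2-byte form D6 A2 at offsets 0–1.
U+0498 → 2-byte form D2 98 at offsets 2–3.
U+1ABE9 → 4-byte form F0 9A AF A9 at offsets 4–7.
U+C8C19 → 4-byte form F3 88 B0 99 at offsets 8–11.
U+09B8 → 3-byte form E0 A6 B8 at offsets 12–14.
Offset 13 falls in char 5's range; it's byte 2 of E0 A6 B8 = 0xA6.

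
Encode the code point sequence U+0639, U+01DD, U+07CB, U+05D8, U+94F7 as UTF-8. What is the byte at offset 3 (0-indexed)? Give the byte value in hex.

0x9D

U+0639 → 2-byte form D8 B9 at offsets 0–1.
U+01DD → 2-byte form C7 9D at offsets 2–3.
Offset 3 falls in char 2's range; it's byte 2 of C7 9D = 0x9D.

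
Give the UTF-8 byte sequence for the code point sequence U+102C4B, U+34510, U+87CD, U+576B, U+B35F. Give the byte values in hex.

U+102C4B: 4-byte form → F4 82 B1 8B.
U+34510: 4-byte form → F0 B4 94 90.
U+87CD: 3-byte form → E8 9F 8D.
U+576B: 3-byte form → E5 9D AB.
U+B35F: 3-byte form → EB 8D 9F.
Concatenated (17 bytes): F4 82 B1 8B F0 B4 94 90 E8 9F 8D E5 9D AB EB 8D 9F.

F4 82 B1 8B F0 B4 94 90 E8 9F 8D E5 9D AB EB 8D 9F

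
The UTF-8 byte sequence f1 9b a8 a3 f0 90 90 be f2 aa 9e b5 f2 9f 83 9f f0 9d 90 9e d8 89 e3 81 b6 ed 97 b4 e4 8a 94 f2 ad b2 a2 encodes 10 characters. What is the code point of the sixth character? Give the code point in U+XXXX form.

U+0609

Offset 0: leading byte 0xF1 = 11110001 → 4-byte char #1 = F1 9B A8 A3.
Offset 4: leading byte 0xF0 = 11110000 → 4-byte char #2 = F0 90 90 BE.
Offset 8: leading byte 0xF2 = 11110010 → 4-byte char #3 = F2 AA 9E B5.
Offset 12: leading byte 0xF2 = 11110010 → 4-byte char #4 = F2 9F 83 9F.
Offset 16: leading byte 0xF0 = 11110000 → 4-byte char #5 = F0 9D 90 9E.
Offset 20: leading byte 0xD8 = 11011000 → 2-byte char #6 = D8 89.
Leading byte 0xD8 = 11011000 matches 110xxxxx → 2-byte sequence.
Byte 1: 0xD8 = 11011000, payload 11000 (5 bits).
Byte 2: 0x89 = 10001001 (10xxxxxx ✓), payload 001001.
Concatenate: 11000001001 = 0x609 (11 bits → U+0609).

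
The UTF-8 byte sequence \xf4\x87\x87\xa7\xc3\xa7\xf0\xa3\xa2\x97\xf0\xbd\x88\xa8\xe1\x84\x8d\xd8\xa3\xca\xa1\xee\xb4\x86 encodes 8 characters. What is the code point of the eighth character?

Offset 0: leading byte 0xF4 = 11110100 → 4-byte char #1 = F4 87 87 A7.
Offset 4: leading byte 0xC3 = 11000011 → 2-byte char #2 = C3 A7.
Offset 6: leading byte 0xF0 = 11110000 → 4-byte char #3 = F0 A3 A2 97.
Offset 10: leading byte 0xF0 = 11110000 → 4-byte char #4 = F0 BD 88 A8.
Offset 14: leading byte 0xE1 = 11100001 → 3-byte char #5 = E1 84 8D.
Offset 17: leading byte 0xD8 = 11011000 → 2-byte char #6 = D8 A3.
Offset 19: leading byte 0xCA = 11001010 → 2-byte char #7 = CA A1.
Offset 21: leading byte 0xEE = 11101110 → 3-byte char #8 = EE B4 86.
Leading byte 0xEE = 11101110 matches 1110xxxx → 3-byte sequence.
Byte 1: 0xEE = 11101110, payload 1110 (4 bits).
Byte 2: 0xB4 = 10110100 (10xxxxxx ✓), payload 110100.
Byte 3: 0x86 = 10000110 (10xxxxxx ✓), payload 000110.
Concatenate: 1110110100000110 = 0xED06 (16 bits → U+ED06).

U+ED06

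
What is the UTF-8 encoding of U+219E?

U+219E = 0x219E = 8606 decimal. In range U+0800–U+FFFF → 3-byte form: 1110xxxx 10xxxxxx 10xxxxxx.
Binary (16 bits): 0010000110011110.
Split 4+6+6: 0010 | 000110 | 011110.
Byte 1: 11100010 = 0xE2.
Byte 2: 10000110 = 0x86.
Byte 3: 10011110 = 0x9E.

E2 86 9E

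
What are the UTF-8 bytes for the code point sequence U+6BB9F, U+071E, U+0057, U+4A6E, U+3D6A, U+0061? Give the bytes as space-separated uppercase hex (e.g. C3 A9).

F1 AB AE 9F DC 9E 57 E4 A9 AE E3 B5 AA 61

U+6BB9F: 4-byte form → F1 AB AE 9F.
U+071E: 2-byte form → DC 9E.
U+0057: 1-byte form → 57.
U+4A6E: 3-byte form → E4 A9 AE.
U+3D6A: 3-byte form → E3 B5 AA.
U+0061: 1-byte form → 61.
Concatenated (14 bytes): F1 AB AE 9F DC 9E 57 E4 A9 AE E3 B5 AA 61.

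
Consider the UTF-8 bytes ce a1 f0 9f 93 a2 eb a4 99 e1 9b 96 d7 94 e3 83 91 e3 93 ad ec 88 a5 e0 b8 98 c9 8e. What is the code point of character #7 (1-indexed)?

U+34ED

Offset 0: leading byte 0xCE = 11001110 → 2-byte char #1 = CE A1.
Offset 2: leading byte 0xF0 = 11110000 → 4-byte char #2 = F0 9F 93 A2.
Offset 6: leading byte 0xEB = 11101011 → 3-byte char #3 = EB A4 99.
Offset 9: leading byte 0xE1 = 11100001 → 3-byte char #4 = E1 9B 96.
Offset 12: leading byte 0xD7 = 11010111 → 2-byte char #5 = D7 94.
Offset 14: leading byte 0xE3 = 11100011 → 3-byte char #6 = E3 83 91.
Offset 17: leading byte 0xE3 = 11100011 → 3-byte char #7 = E3 93 AD.
Leading byte 0xE3 = 11100011 matches 1110xxxx → 3-byte sequence.
Byte 1: 0xE3 = 11100011, payload 0011 (4 bits).
Byte 2: 0x93 = 10010011 (10xxxxxx ✓), payload 010011.
Byte 3: 0xAD = 10101101 (10xxxxxx ✓), payload 101101.
Concatenate: 0011010011101101 = 0x34ED (16 bits → U+34ED).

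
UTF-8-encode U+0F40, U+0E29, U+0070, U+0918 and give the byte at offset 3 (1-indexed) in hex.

1-indexed offset 3 is 0-indexed offset 2.
U+0F40 → 3-byte form E0 BD 80 at offsets 0–2.
Offset 2 falls in char 1's range; it's byte 3 of E0 BD 80 = 0x80.

0x80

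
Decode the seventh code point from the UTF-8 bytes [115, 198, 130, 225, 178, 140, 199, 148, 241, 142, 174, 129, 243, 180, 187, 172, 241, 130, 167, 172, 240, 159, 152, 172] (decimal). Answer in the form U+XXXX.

U+429EC

Offset 0: leading byte 0x73 = 01110011 → 1-byte char #1 = 73.
Offset 1: leading byte 0xC6 = 11000110 → 2-byte char #2 = C6 82.
Offset 3: leading byte 0xE1 = 11100001 → 3-byte char #3 = E1 B2 8C.
Offset 6: leading byte 0xC7 = 11000111 → 2-byte char #4 = C7 94.
Offset 8: leading byte 0xF1 = 11110001 → 4-byte char #5 = F1 8E AE 81.
Offset 12: leading byte 0xF3 = 11110011 → 4-byte char #6 = F3 B4 BB AC.
Offset 16: leading byte 0xF1 = 11110001 → 4-byte char #7 = F1 82 A7 AC.
Leading byte 0xF1 = 11110001 matches 11110xxx → 4-byte sequence.
Byte 1: 0xF1 = 11110001, payload 001 (3 bits).
Byte 2: 0x82 = 10000010 (10xxxxxx ✓), payload 000010.
Byte 3: 0xA7 = 10100111 (10xxxxxx ✓), payload 100111.
Byte 4: 0xAC = 10101100 (10xxxxxx ✓), payload 101100.
Concatenate: 001000010100111101100 = 0x429EC (21 bits → U+429EC).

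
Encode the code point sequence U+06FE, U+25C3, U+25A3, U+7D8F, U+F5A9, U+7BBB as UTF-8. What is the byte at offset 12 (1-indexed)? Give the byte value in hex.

0xEF

1-indexed offset 12 is 0-indexed offset 11.
U+06FE → 2-byte form DB BE at offsets 0–1.
U+25C3 → 3-byte form E2 97 83 at offsets 2–4.
U+25A3 → 3-byte form E2 96 A3 at offsets 5–7.
U+7D8F → 3-byte form E7 B6 8F at offsets 8–10.
U+F5A9 → 3-byte form EF 96 A9 at offsets 11–13.
Offset 11 falls in char 5's range; it's byte 1 of EF 96 A9 = 0xEF.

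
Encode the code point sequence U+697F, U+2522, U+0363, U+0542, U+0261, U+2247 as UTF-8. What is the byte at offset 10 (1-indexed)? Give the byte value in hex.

0x82

1-indexed offset 10 is 0-indexed offset 9.
U+697F → 3-byte form E6 A5 BF at offsets 0–2.
U+2522 → 3-byte form E2 94 A2 at offsets 3–5.
U+0363 → 2-byte form CD A3 at offsets 6–7.
U+0542 → 2-byte form D5 82 at offsets 8–9.
Offset 9 falls in char 4's range; it's byte 2 of D5 82 = 0x82.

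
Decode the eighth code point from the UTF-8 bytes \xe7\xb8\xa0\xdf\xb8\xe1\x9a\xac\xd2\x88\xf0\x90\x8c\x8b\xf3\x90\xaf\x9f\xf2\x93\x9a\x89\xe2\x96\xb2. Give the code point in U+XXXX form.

U+25B2

Offset 0: leading byte 0xE7 = 11100111 → 3-byte char #1 = E7 B8 A0.
Offset 3: leading byte 0xDF = 11011111 → 2-byte char #2 = DF B8.
Offset 5: leading byte 0xE1 = 11100001 → 3-byte char #3 = E1 9A AC.
Offset 8: leading byte 0xD2 = 11010010 → 2-byte char #4 = D2 88.
Offset 10: leading byte 0xF0 = 11110000 → 4-byte char #5 = F0 90 8C 8B.
Offset 14: leading byte 0xF3 = 11110011 → 4-byte char #6 = F3 90 AF 9F.
Offset 18: leading byte 0xF2 = 11110010 → 4-byte char #7 = F2 93 9A 89.
Offset 22: leading byte 0xE2 = 11100010 → 3-byte char #8 = E2 96 B2.
Leading byte 0xE2 = 11100010 matches 1110xxxx → 3-byte sequence.
Byte 1: 0xE2 = 11100010, payload 0010 (4 bits).
Byte 2: 0x96 = 10010110 (10xxxxxx ✓), payload 010110.
Byte 3: 0xB2 = 10110010 (10xxxxxx ✓), payload 110010.
Concatenate: 0010010110110010 = 0x25B2 (16 bits → U+25B2).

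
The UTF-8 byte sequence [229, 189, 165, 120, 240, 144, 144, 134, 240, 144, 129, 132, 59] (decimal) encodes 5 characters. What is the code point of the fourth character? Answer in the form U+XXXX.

Offset 0: leading byte 0xE5 = 11100101 → 3-byte char #1 = E5 BD A5.
Offset 3: leading byte 0x78 = 01111000 → 1-byte char #2 = 78.
Offset 4: leading byte 0xF0 = 11110000 → 4-byte char #3 = F0 90 90 86.
Offset 8: leading byte 0xF0 = 11110000 → 4-byte char #4 = F0 90 81 84.
Leading byte 0xF0 = 11110000 matches 11110xxx → 4-byte sequence.
Byte 1: 0xF0 = 11110000, payload 000 (3 bits).
Byte 2: 0x90 = 10010000 (10xxxxxx ✓), payload 010000.
Byte 3: 0x81 = 10000001 (10xxxxxx ✓), payload 000001.
Byte 4: 0x84 = 10000100 (10xxxxxx ✓), payload 000100.
Concatenate: 000010000000001000100 = 0x10044 (21 bits → U+10044).

U+10044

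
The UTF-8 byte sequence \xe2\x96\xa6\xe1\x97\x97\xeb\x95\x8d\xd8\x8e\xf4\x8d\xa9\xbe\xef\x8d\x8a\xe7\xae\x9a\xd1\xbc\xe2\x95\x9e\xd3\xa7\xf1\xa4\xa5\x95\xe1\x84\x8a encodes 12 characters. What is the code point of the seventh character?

Offset 0: leading byte 0xE2 = 11100010 → 3-byte char #1 = E2 96 A6.
Offset 3: leading byte 0xE1 = 11100001 → 3-byte char #2 = E1 97 97.
Offset 6: leading byte 0xEB = 11101011 → 3-byte char #3 = EB 95 8D.
Offset 9: leading byte 0xD8 = 11011000 → 2-byte char #4 = D8 8E.
Offset 11: leading byte 0xF4 = 11110100 → 4-byte char #5 = F4 8D A9 BE.
Offset 15: leading byte 0xEF = 11101111 → 3-byte char #6 = EF 8D 8A.
Offset 18: leading byte 0xE7 = 11100111 → 3-byte char #7 = E7 AE 9A.
Leading byte 0xE7 = 11100111 matches 1110xxxx → 3-byte sequence.
Byte 1: 0xE7 = 11100111, payload 0111 (4 bits).
Byte 2: 0xAE = 10101110 (10xxxxxx ✓), payload 101110.
Byte 3: 0x9A = 10011010 (10xxxxxx ✓), payload 011010.
Concatenate: 0111101110011010 = 0x7B9A (16 bits → U+7B9A).

U+7B9A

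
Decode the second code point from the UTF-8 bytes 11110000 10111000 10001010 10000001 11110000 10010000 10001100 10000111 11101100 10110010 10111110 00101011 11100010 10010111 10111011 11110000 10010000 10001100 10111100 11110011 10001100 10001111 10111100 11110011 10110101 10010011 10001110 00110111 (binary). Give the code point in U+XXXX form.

Offset 0: leading byte 0xF0 = 11110000 → 4-byte char #1 = F0 B8 8A 81.
Offset 4: leading byte 0xF0 = 11110000 → 4-byte char #2 = F0 90 8C 87.
Leading byte 0xF0 = 11110000 matches 11110xxx → 4-byte sequence.
Byte 1: 0xF0 = 11110000, payload 000 (3 bits).
Byte 2: 0x90 = 10010000 (10xxxxxx ✓), payload 010000.
Byte 3: 0x8C = 10001100 (10xxxxxx ✓), payload 001100.
Byte 4: 0x87 = 10000111 (10xxxxxx ✓), payload 000111.
Concatenate: 000010000001100000111 = 0x10307 (21 bits → U+10307).

U+10307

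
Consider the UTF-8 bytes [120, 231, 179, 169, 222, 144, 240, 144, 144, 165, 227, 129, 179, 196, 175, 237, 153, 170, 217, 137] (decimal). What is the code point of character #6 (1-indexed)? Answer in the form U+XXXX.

U+012F

Offset 0: leading byte 0x78 = 01111000 → 1-byte char #1 = 78.
Offset 1: leading byte 0xE7 = 11100111 → 3-byte char #2 = E7 B3 A9.
Offset 4: leading byte 0xDE = 11011110 → 2-byte char #3 = DE 90.
Offset 6: leading byte 0xF0 = 11110000 → 4-byte char #4 = F0 90 90 A5.
Offset 10: leading byte 0xE3 = 11100011 → 3-byte char #5 = E3 81 B3.
Offset 13: leading byte 0xC4 = 11000100 → 2-byte char #6 = C4 AF.
Leading byte 0xC4 = 11000100 matches 110xxxxx → 2-byte sequence.
Byte 1: 0xC4 = 11000100, payload 00100 (5 bits).
Byte 2: 0xAF = 10101111 (10xxxxxx ✓), payload 101111.
Concatenate: 00100101111 = 0x12F (11 bits → U+012F).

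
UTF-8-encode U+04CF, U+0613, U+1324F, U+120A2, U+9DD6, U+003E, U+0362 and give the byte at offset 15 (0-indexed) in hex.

0x3E

U+04CF → 2-byte form D3 8F at offsets 0–1.
U+0613 → 2-byte form D8 93 at offsets 2–3.
U+1324F → 4-byte form F0 93 89 8F at offsets 4–7.
U+120A2 → 4-byte form F0 92 82 A2 at offsets 8–11.
U+9DD6 → 3-byte form E9 B7 96 at offsets 12–14.
U+003E → 1-byte form 3E at offsets 15–15.
Offset 15 falls in char 6's range; it's byte 1 of 3E = 0x3E.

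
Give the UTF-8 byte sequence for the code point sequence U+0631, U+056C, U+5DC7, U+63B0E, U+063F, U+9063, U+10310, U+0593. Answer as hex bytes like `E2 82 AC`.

U+0631: 2-byte form → D8 B1.
U+056C: 2-byte form → D5 AC.
U+5DC7: 3-byte form → E5 B7 87.
U+63B0E: 4-byte form → F1 A3 AC 8E.
U+063F: 2-byte form → D8 BF.
U+9063: 3-byte form → E9 81 A3.
U+10310: 4-byte form → F0 90 8C 90.
U+0593: 2-byte form → D6 93.
Concatenated (22 bytes): D8 B1 D5 AC E5 B7 87 F1 A3 AC 8E D8 BF E9 81 A3 F0 90 8C 90 D6 93.

D8 B1 D5 AC E5 B7 87 F1 A3 AC 8E D8 BF E9 81 A3 F0 90 8C 90 D6 93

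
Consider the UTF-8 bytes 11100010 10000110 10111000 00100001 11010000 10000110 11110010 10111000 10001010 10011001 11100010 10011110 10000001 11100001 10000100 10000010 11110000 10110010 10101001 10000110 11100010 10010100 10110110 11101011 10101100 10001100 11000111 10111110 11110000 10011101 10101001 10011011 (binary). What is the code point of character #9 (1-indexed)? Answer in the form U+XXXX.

Offset 0: leading byte 0xE2 = 11100010 → 3-byte char #1 = E2 86 B8.
Offset 3: leading byte 0x21 = 00100001 → 1-byte char #2 = 21.
Offset 4: leading byte 0xD0 = 11010000 → 2-byte char #3 = D0 86.
Offset 6: leading byte 0xF2 = 11110010 → 4-byte char #4 = F2 B8 8A 99.
Offset 10: leading byte 0xE2 = 11100010 → 3-byte char #5 = E2 9E 81.
Offset 13: leading byte 0xE1 = 11100001 → 3-byte char #6 = E1 84 82.
Offset 16: leading byte 0xF0 = 11110000 → 4-byte char #7 = F0 B2 A9 86.
Offset 20: leading byte 0xE2 = 11100010 → 3-byte char #8 = E2 94 B6.
Offset 23: leading byte 0xEB = 11101011 → 3-byte char #9 = EB AC 8C.
Leading byte 0xEB = 11101011 matches 1110xxxx → 3-byte sequence.
Byte 1: 0xEB = 11101011, payload 1011 (4 bits).
Byte 2: 0xAC = 10101100 (10xxxxxx ✓), payload 101100.
Byte 3: 0x8C = 10001100 (10xxxxxx ✓), payload 001100.
Concatenate: 1011101100001100 = 0xBB0C (16 bits → U+BB0C).

U+BB0C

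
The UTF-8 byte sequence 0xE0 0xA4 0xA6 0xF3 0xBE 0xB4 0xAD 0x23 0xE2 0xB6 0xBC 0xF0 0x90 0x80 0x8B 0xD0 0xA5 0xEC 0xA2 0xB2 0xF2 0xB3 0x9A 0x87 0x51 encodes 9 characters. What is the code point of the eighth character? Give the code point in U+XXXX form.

U+B3687

Offset 0: leading byte 0xE0 = 11100000 → 3-byte char #1 = E0 A4 A6.
Offset 3: leading byte 0xF3 = 11110011 → 4-byte char #2 = F3 BE B4 AD.
Offset 7: leading byte 0x23 = 00100011 → 1-byte char #3 = 23.
Offset 8: leading byte 0xE2 = 11100010 → 3-byte char #4 = E2 B6 BC.
Offset 11: leading byte 0xF0 = 11110000 → 4-byte char #5 = F0 90 80 8B.
Offset 15: leading byte 0xD0 = 11010000 → 2-byte char #6 = D0 A5.
Offset 17: leading byte 0xEC = 11101100 → 3-byte char #7 = EC A2 B2.
Offset 20: leading byte 0xF2 = 11110010 → 4-byte char #8 = F2 B3 9A 87.
Leading byte 0xF2 = 11110010 matches 11110xxx → 4-byte sequence.
Byte 1: 0xF2 = 11110010, payload 010 (3 bits).
Byte 2: 0xB3 = 10110011 (10xxxxxx ✓), payload 110011.
Byte 3: 0x9A = 10011010 (10xxxxxx ✓), payload 011010.
Byte 4: 0x87 = 10000111 (10xxxxxx ✓), payload 000111.
Concatenate: 010110011011010000111 = 0xB3687 (21 bits → U+B3687).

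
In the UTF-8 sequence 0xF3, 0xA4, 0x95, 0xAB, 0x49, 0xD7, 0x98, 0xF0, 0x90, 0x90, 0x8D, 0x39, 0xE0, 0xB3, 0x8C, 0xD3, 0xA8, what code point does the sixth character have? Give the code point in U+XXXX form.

Offset 0: leading byte 0xF3 = 11110011 → 4-byte char #1 = F3 A4 95 AB.
Offset 4: leading byte 0x49 = 01001001 → 1-byte char #2 = 49.
Offset 5: leading byte 0xD7 = 11010111 → 2-byte char #3 = D7 98.
Offset 7: leading byte 0xF0 = 11110000 → 4-byte char #4 = F0 90 90 8D.
Offset 11: leading byte 0x39 = 00111001 → 1-byte char #5 = 39.
Offset 12: leading byte 0xE0 = 11100000 → 3-byte char #6 = E0 B3 8C.
Leading byte 0xE0 = 11100000 matches 1110xxxx → 3-byte sequence.
Byte 1: 0xE0 = 11100000, payload 0000 (4 bits).
Byte 2: 0xB3 = 10110011 (10xxxxxx ✓), payload 110011.
Byte 3: 0x8C = 10001100 (10xxxxxx ✓), payload 001100.
Concatenate: 0000110011001100 = 0xCCC (16 bits → U+0CCC).

U+0CCC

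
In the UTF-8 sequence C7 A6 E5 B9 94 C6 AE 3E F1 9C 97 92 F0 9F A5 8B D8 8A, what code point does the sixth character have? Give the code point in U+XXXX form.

U+1F94B

Offset 0: leading byte 0xC7 = 11000111 → 2-byte char #1 = C7 A6.
Offset 2: leading byte 0xE5 = 11100101 → 3-byte char #2 = E5 B9 94.
Offset 5: leading byte 0xC6 = 11000110 → 2-byte char #3 = C6 AE.
Offset 7: leading byte 0x3E = 00111110 → 1-byte char #4 = 3E.
Offset 8: leading byte 0xF1 = 11110001 → 4-byte char #5 = F1 9C 97 92.
Offset 12: leading byte 0xF0 = 11110000 → 4-byte char #6 = F0 9F A5 8B.
Leading byte 0xF0 = 11110000 matches 11110xxx → 4-byte sequence.
Byte 1: 0xF0 = 11110000, payload 000 (3 bits).
Byte 2: 0x9F = 10011111 (10xxxxxx ✓), payload 011111.
Byte 3: 0xA5 = 10100101 (10xxxxxx ✓), payload 100101.
Byte 4: 0x8B = 10001011 (10xxxxxx ✓), payload 001011.
Concatenate: 000011111100101001011 = 0x1F94B (21 bits → U+1F94B).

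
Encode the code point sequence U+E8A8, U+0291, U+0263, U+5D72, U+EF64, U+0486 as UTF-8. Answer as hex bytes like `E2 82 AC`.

EE A2 A8 CA 91 C9 A3 E5 B5 B2 EE BD A4 D2 86

U+E8A8: 3-byte form → EE A2 A8.
U+0291: 2-byte form → CA 91.
U+0263: 2-byte form → C9 A3.
U+5D72: 3-byte form → E5 B5 B2.
U+EF64: 3-byte form → EE BD A4.
U+0486: 2-byte form → D2 86.
Concatenated (15 bytes): EE A2 A8 CA 91 C9 A3 E5 B5 B2 EE BD A4 D2 86.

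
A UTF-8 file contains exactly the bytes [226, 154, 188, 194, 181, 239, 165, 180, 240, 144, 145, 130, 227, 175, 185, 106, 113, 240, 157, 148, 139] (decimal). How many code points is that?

Byte at offset 0: 0xE2 = 11100010 → 3-byte char (#1). Advance 3.
Byte at offset 3: 0xC2 = 11000010 → 2-byte char (#2). Advance 2.
Byte at offset 5: 0xEF = 11101111 → 3-byte char (#3). Advance 3.
Byte at offset 8: 0xF0 = 11110000 → 4-byte char (#4). Advance 4.
Byte at offset 12: 0xE3 = 11100011 → 3-byte char (#5). Advance 3.
Byte at offset 15: 0x6A = 01101010 → 1-byte char (#6). Advance 1.
Byte at offset 16: 0x71 = 01110001 → 1-byte char (#7). Advance 1.
Byte at offset 17: 0xF0 = 11110000 → 4-byte char (#8). Advance 4.
Reached end at offset 21 after 8 code points.

8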